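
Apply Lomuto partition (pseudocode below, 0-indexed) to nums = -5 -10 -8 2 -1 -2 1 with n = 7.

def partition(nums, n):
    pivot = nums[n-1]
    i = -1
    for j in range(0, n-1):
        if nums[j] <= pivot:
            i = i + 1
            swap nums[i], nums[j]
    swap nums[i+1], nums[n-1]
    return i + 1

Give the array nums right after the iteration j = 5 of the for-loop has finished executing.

pivot=1, i=-1
j=0: -5≤1, i=0, swap(0,0) ⇒ -5 -10 -8 2 -1 -2 1
j=1: -10≤1, i=1, swap(1,1) ⇒ -5 -10 -8 2 -1 -2 1
j=2: -8≤1, i=2, swap(2,2) ⇒ -5 -10 -8 2 -1 -2 1
j=3: 2>1, skip
j=4: -1≤1, i=3, swap(3,4) ⇒ -5 -10 -8 -1 2 -2 1
j=5: -2≤1, i=4, swap(4,5) ⇒ -5 -10 -8 -1 -2 2 1
(after j=5) nums = -5 -10 -8 -1 -2 2 1

-5 -10 -8 -1 -2 2 1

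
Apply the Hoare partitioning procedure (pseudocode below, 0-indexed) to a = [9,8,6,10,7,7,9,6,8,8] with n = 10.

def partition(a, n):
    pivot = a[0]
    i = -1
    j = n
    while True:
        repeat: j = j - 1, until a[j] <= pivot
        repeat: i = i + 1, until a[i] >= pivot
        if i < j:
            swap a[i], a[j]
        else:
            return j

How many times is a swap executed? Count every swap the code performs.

pivot = a[0] = 9; i = -1, j = 10
j→9 (a[9]=8≤9), i→0 (a[0]=9≥9); i<j, swap → [8,8,6,10,7,7,9,6,8,9]
j→8 (a[8]=8≤9), i→3 (a[3]=10≥9); i<j, swap → [8,8,6,8,7,7,9,6,10,9]
j→7 (a[7]=6≤9), i→6 (a[6]=9≥9); i<j, swap → [8,8,6,8,7,7,6,9,10,9]
j→6, i→7; i≥j, return j=6. a = [8,8,6,8,7,7,6,9,10,9]

3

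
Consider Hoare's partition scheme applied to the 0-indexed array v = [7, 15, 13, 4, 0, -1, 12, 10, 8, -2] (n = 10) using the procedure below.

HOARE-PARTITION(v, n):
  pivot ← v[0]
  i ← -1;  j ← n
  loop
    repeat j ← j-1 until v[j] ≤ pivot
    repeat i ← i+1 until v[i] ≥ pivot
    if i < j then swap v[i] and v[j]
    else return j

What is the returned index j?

3

pivot = v[0] = 7; i = -1, j = 10
j→9 (v[9]=-2≤7), i→0 (v[0]=7≥7); i<j, swap → [-2, 15, 13, 4, 0, -1, 12, 10, 8, 7]
j→5 (v[5]=-1≤7), i→1 (v[1]=15≥7); i<j, swap → [-2, -1, 13, 4, 0, 15, 12, 10, 8, 7]
j→4 (v[4]=0≤7), i→2 (v[2]=13≥7); i<j, swap → [-2, -1, 0, 4, 13, 15, 12, 10, 8, 7]
j→3, i→4; i≥j, return j=3. v = [-2, -1, 0, 4, 13, 15, 12, 10, 8, 7]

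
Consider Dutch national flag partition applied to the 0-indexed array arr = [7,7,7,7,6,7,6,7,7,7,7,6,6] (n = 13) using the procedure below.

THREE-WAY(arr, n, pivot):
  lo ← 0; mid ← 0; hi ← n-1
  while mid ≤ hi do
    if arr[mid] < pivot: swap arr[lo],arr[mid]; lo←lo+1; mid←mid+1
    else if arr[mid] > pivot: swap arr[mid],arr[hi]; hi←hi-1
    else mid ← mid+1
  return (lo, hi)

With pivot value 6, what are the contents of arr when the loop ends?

lo=0 mid=0 hi=12
7>6: swap(0,12), hi=11 ⇒ [6,7,7,7,6,7,6,7,7,7,7,6,7]
6=6: mid=1
7>6: swap(1,11), hi=10 ⇒ [6,6,7,7,6,7,6,7,7,7,7,7,7]
6=6: mid=2
7>6: swap(2,10), hi=9 ⇒ [6,6,7,7,6,7,6,7,7,7,7,7,7]
7>6: swap(2,9), hi=8 ⇒ [6,6,7,7,6,7,6,7,7,7,7,7,7]
7>6: swap(2,8), hi=7 ⇒ [6,6,7,7,6,7,6,7,7,7,7,7,7]
7>6: swap(2,7), hi=6 ⇒ [6,6,7,7,6,7,6,7,7,7,7,7,7]
7>6: swap(2,6), hi=5 ⇒ [6,6,6,7,6,7,7,7,7,7,7,7,7]
6=6: mid=3
7>6: swap(3,5), hi=4 ⇒ [6,6,6,7,6,7,7,7,7,7,7,7,7]
7>6: swap(3,4), hi=3 ⇒ [6,6,6,6,7,7,7,7,7,7,7,7,7]
6=6: mid=4
done. lo=0 hi=3; arr=[6,6,6,6,7,7,7,7,7,7,7,7,7]

[6,6,6,6,7,7,7,7,7,7,7,7,7]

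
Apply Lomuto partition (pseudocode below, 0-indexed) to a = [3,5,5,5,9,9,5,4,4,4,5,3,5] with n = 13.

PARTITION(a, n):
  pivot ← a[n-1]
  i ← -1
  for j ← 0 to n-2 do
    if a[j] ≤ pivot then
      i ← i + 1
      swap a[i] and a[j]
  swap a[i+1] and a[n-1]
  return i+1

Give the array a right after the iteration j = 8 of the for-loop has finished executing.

[3,5,5,5,5,4,4,9,9,4,5,3,5]

pivot = a[12] = 5; i = -1
j=0: a[0]=3 ≤ 5 → i=0, swap a[0],a[0] (no change) → [3,5,5,5,9,9,5,4,4,4,5,3,5]
j=1: a[1]=5 ≤ 5 → i=1, swap a[1],a[1] (no change) → [3,5,5,5,9,9,5,4,4,4,5,3,5]
j=2: a[2]=5 ≤ 5 → i=2, swap a[2],a[2] (no change) → [3,5,5,5,9,9,5,4,4,4,5,3,5]
j=3: a[3]=5 ≤ 5 → i=3, swap a[3],a[3] (no change) → [3,5,5,5,9,9,5,4,4,4,5,3,5]
j=4: a[4]=9 > 5 → no swap
j=5: a[5]=9 > 5 → no swap
j=6: a[6]=5 ≤ 5 → i=4, swap a[4],a[6] → [3,5,5,5,5,9,9,4,4,4,5,3,5]
j=7: a[7]=4 ≤ 5 → i=5, swap a[5],a[7] → [3,5,5,5,5,4,9,9,4,4,5,3,5]
j=8: a[8]=4 ≤ 5 → i=6, swap a[6],a[8] → [3,5,5,5,5,4,4,9,9,4,5,3,5]
(after j=8) a = [3,5,5,5,5,4,4,9,9,4,5,3,5]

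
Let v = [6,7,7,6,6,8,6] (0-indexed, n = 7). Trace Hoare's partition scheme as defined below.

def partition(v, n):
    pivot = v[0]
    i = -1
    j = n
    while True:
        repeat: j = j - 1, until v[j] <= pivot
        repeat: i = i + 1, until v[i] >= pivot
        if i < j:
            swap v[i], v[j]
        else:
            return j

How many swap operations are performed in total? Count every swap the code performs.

3

pivot=6
j stops at 6 (6), i stops at 0 (6); swap ⇒ [6,7,7,6,6,8,6]
j stops at 4 (6), i stops at 1 (7); swap ⇒ [6,6,7,6,7,8,6]
j stops at 3 (6), i stops at 2 (7); swap ⇒ [6,6,6,7,7,8,6]
j stops at 2, i stops at 3; i≥j ⇒ return 2. v=[6,6,6,7,7,8,6]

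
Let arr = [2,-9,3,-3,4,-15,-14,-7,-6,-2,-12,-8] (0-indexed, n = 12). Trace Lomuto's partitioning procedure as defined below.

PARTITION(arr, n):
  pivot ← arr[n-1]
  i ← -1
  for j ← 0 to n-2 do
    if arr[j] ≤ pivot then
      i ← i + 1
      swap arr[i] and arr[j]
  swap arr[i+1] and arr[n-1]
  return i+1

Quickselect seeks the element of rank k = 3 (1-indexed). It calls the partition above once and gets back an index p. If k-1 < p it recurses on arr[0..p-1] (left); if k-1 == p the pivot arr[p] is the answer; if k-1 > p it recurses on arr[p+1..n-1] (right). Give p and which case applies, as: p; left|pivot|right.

pivot = arr[11] = -8; i = -1
j=0: arr[0]=2 > -8 → no swap
j=1: arr[1]=-9 ≤ -8 → i=0, swap arr[0],arr[1] → [-9,2,3,-3,4,-15,-14,-7,-6,-2,-12,-8]
j=2: arr[2]=3 > -8 → no swap
j=3: arr[3]=-3 > -8 → no swap
j=4: arr[4]=4 > -8 → no swap
j=5: arr[5]=-15 ≤ -8 → i=1, swap arr[1],arr[5] → [-9,-15,3,-3,4,2,-14,-7,-6,-2,-12,-8]
j=6: arr[6]=-14 ≤ -8 → i=2, swap arr[2],arr[6] → [-9,-15,-14,-3,4,2,3,-7,-6,-2,-12,-8]
j=7: arr[7]=-7 > -8 → no swap
j=8: arr[8]=-6 > -8 → no swap
j=9: arr[9]=-2 > -8 → no swap
j=10: arr[10]=-12 ≤ -8 → i=3, swap arr[3],arr[10] → [-9,-15,-14,-12,4,2,3,-7,-6,-2,-3,-8]
final swap arr[4],arr[11] → [-9,-15,-14,-12,-8,2,3,-7,-6,-2,-3,4]; return 4
p = 4; k-1 = 2 < 4 ⇒ left

4; left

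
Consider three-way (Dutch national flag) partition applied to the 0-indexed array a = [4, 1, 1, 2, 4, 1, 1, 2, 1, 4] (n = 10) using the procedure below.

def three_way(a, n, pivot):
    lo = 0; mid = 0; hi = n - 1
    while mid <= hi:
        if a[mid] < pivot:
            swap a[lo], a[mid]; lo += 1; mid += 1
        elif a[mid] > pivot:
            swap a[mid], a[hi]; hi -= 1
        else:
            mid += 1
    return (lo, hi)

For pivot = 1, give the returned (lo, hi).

pivot = 1; lo=0, mid=0, hi=9
a[mid]=4>1: swap a[0],a[9]; hi=8 → [4, 1, 1, 2, 4, 1, 1, 2, 1, 4]
a[mid]=4>1: swap a[0],a[8]; hi=7 → [1, 1, 1, 2, 4, 1, 1, 2, 4, 4]
a[mid]=1=1: mid=1
a[mid]=1=1: mid=2
a[mid]=1=1: mid=3
a[mid]=2>1: swap a[3],a[7]; hi=6 → [1, 1, 1, 2, 4, 1, 1, 2, 4, 4]
a[mid]=2>1: swap a[3],a[6]; hi=5 → [1, 1, 1, 1, 4, 1, 2, 2, 4, 4]
a[mid]=1=1: mid=4
a[mid]=4>1: swap a[4],a[5]; hi=4 → [1, 1, 1, 1, 1, 4, 2, 2, 4, 4]
a[mid]=1=1: mid=5
end: lo=0, hi=4; a = [1, 1, 1, 1, 1, 4, 2, 2, 4, 4]

(0, 4)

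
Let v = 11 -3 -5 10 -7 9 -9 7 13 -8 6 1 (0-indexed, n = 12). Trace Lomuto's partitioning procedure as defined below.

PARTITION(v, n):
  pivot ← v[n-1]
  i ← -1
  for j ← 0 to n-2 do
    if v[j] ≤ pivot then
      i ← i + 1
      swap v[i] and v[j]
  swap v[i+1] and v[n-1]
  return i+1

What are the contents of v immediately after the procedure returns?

pivot = v[11] = 1; i = -1
j=0: v[0]=11 > 1 → no swap
j=1: v[1]=-3 ≤ 1 → i=0, swap v[0],v[1] → -3 11 -5 10 -7 9 -9 7 13 -8 6 1
j=2: v[2]=-5 ≤ 1 → i=1, swap v[1],v[2] → -3 -5 11 10 -7 9 -9 7 13 -8 6 1
j=3: v[3]=10 > 1 → no swap
j=4: v[4]=-7 ≤ 1 → i=2, swap v[2],v[4] → -3 -5 -7 10 11 9 -9 7 13 -8 6 1
j=5: v[5]=9 > 1 → no swap
j=6: v[6]=-9 ≤ 1 → i=3, swap v[3],v[6] → -3 -5 -7 -9 11 9 10 7 13 -8 6 1
j=7: v[7]=7 > 1 → no swap
j=8: v[8]=13 > 1 → no swap
j=9: v[9]=-8 ≤ 1 → i=4, swap v[4],v[9] → -3 -5 -7 -9 -8 9 10 7 13 11 6 1
j=10: v[10]=6 > 1 → no swap
final swap v[5],v[11] → -3 -5 -7 -9 -8 1 10 7 13 11 6 9; return 5

-3 -5 -7 -9 -8 1 10 7 13 11 6 9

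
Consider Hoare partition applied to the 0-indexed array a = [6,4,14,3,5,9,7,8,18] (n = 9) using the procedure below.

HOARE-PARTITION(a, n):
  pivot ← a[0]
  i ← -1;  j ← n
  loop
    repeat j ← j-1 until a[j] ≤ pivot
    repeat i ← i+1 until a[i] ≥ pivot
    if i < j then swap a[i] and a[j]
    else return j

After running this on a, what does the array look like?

[5,4,3,14,6,9,7,8,18]

pivot=6
j stops at 4 (5), i stops at 0 (6); swap ⇒ [5,4,14,3,6,9,7,8,18]
j stops at 3 (3), i stops at 2 (14); swap ⇒ [5,4,3,14,6,9,7,8,18]
j stops at 2, i stops at 3; i≥j ⇒ return 2. a=[5,4,3,14,6,9,7,8,18]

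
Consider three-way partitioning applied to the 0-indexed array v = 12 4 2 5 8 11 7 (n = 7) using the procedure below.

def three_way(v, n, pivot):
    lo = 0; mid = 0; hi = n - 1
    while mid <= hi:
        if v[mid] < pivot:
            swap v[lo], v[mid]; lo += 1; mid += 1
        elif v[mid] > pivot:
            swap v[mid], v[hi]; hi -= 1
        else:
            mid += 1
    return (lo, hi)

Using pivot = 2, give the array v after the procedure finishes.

2 4 5 8 11 7 12

pivot = 2; lo=0, mid=0, hi=6
v[mid]=12>2: swap v[0],v[6]; hi=5 → 7 4 2 5 8 11 12
v[mid]=7>2: swap v[0],v[5]; hi=4 → 11 4 2 5 8 7 12
v[mid]=11>2: swap v[0],v[4]; hi=3 → 8 4 2 5 11 7 12
v[mid]=8>2: swap v[0],v[3]; hi=2 → 5 4 2 8 11 7 12
v[mid]=5>2: swap v[0],v[2]; hi=1 → 2 4 5 8 11 7 12
v[mid]=2=2: mid=1
v[mid]=4>2: swap v[1],v[1]; hi=0 → 2 4 5 8 11 7 12
end: lo=0, hi=0; v = 2 4 5 8 11 7 12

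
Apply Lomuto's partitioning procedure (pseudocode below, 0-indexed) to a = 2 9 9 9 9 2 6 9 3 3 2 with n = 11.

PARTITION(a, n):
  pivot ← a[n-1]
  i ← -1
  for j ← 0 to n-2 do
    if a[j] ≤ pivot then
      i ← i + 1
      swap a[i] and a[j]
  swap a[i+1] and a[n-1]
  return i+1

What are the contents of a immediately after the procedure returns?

pivot = a[10] = 2; i = -1
j=0: a[0]=2 ≤ 2 → i=0, swap a[0],a[0] (no change) → 2 9 9 9 9 2 6 9 3 3 2
j=1: a[1]=9 > 2 → no swap
j=2: a[2]=9 > 2 → no swap
j=3: a[3]=9 > 2 → no swap
j=4: a[4]=9 > 2 → no swap
j=5: a[5]=2 ≤ 2 → i=1, swap a[1],a[5] → 2 2 9 9 9 9 6 9 3 3 2
j=6: a[6]=6 > 2 → no swap
j=7: a[7]=9 > 2 → no swap
j=8: a[8]=3 > 2 → no swap
j=9: a[9]=3 > 2 → no swap
final swap a[2],a[10] → 2 2 2 9 9 9 6 9 3 3 9; return 2

2 2 2 9 9 9 6 9 3 3 9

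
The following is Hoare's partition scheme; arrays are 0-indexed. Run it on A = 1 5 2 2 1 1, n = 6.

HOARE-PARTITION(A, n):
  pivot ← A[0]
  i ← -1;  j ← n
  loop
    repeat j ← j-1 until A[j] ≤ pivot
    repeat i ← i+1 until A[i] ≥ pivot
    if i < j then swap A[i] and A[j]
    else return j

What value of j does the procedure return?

pivot=1
j stops at 5 (1), i stops at 0 (1); swap ⇒ 1 5 2 2 1 1
j stops at 4 (1), i stops at 1 (5); swap ⇒ 1 1 2 2 5 1
j stops at 1, i stops at 2; i≥j ⇒ return 1. A=1 1 2 2 5 1

1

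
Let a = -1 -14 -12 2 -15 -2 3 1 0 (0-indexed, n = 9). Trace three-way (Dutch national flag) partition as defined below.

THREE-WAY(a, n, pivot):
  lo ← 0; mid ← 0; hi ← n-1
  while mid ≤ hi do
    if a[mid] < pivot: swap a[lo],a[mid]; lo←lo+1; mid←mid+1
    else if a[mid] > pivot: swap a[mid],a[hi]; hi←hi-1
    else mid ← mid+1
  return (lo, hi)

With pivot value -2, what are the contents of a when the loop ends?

lo=0 mid=0 hi=8
-1>-2: swap(0,8), hi=7 ⇒ 0 -14 -12 2 -15 -2 3 1 -1
0>-2: swap(0,7), hi=6 ⇒ 1 -14 -12 2 -15 -2 3 0 -1
1>-2: swap(0,6), hi=5 ⇒ 3 -14 -12 2 -15 -2 1 0 -1
3>-2: swap(0,5), hi=4 ⇒ -2 -14 -12 2 -15 3 1 0 -1
-2=-2: mid=1
-14<-2: swap(0,1), lo=1 mid=2 ⇒ -14 -2 -12 2 -15 3 1 0 -1
-12<-2: swap(1,2), lo=2 mid=3 ⇒ -14 -12 -2 2 -15 3 1 0 -1
2>-2: swap(3,4), hi=3 ⇒ -14 -12 -2 -15 2 3 1 0 -1
-15<-2: swap(2,3), lo=3 mid=4 ⇒ -14 -12 -15 -2 2 3 1 0 -1
done. lo=3 hi=3; a=-14 -12 -15 -2 2 3 1 0 -1

-14 -12 -15 -2 2 3 1 0 -1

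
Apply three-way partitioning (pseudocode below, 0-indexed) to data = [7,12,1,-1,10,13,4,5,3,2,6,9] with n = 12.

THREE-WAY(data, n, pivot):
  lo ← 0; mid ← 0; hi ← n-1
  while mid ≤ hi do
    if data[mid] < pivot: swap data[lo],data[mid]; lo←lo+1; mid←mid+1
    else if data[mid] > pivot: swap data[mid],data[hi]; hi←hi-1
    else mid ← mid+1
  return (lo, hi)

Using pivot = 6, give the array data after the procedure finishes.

[2,1,-1,3,5,4,6,13,10,12,9,7]

pivot = 6; lo=0, mid=0, hi=11
data[mid]=7>6: swap data[0],data[11]; hi=10 → [9,12,1,-1,10,13,4,5,3,2,6,7]
data[mid]=9>6: swap data[0],data[10]; hi=9 → [6,12,1,-1,10,13,4,5,3,2,9,7]
data[mid]=6=6: mid=1
data[mid]=12>6: swap data[1],data[9]; hi=8 → [6,2,1,-1,10,13,4,5,3,12,9,7]
data[mid]=2<6: swap data[0],data[1]; lo=1,mid=2 → [2,6,1,-1,10,13,4,5,3,12,9,7]
data[mid]=1<6: swap data[1],data[2]; lo=2,mid=3 → [2,1,6,-1,10,13,4,5,3,12,9,7]
data[mid]=-1<6: swap data[2],data[3]; lo=3,mid=4 → [2,1,-1,6,10,13,4,5,3,12,9,7]
data[mid]=10>6: swap data[4],data[8]; hi=7 → [2,1,-1,6,3,13,4,5,10,12,9,7]
data[mid]=3<6: swap data[3],data[4]; lo=4,mid=5 → [2,1,-1,3,6,13,4,5,10,12,9,7]
data[mid]=13>6: swap data[5],data[7]; hi=6 → [2,1,-1,3,6,5,4,13,10,12,9,7]
data[mid]=5<6: swap data[4],data[5]; lo=5,mid=6 → [2,1,-1,3,5,6,4,13,10,12,9,7]
data[mid]=4<6: swap data[5],data[6]; lo=6,mid=7 → [2,1,-1,3,5,4,6,13,10,12,9,7]
end: lo=6, hi=6; data = [2,1,-1,3,5,4,6,13,10,12,9,7]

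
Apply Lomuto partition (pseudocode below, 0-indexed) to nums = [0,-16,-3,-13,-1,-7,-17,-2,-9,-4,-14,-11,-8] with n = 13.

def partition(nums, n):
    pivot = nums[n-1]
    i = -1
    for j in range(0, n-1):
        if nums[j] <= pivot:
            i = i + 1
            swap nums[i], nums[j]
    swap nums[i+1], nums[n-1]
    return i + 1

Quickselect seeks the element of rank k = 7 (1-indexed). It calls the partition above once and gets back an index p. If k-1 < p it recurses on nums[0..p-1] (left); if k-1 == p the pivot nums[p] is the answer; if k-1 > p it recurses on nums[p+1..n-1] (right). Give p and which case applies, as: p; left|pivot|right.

pivot=-8, i=-1
j=0: 0>-8, skip
j=1: -16≤-8, i=0, swap(0,1) ⇒ [-16,0,-3,-13,-1,-7,-17,-2,-9,-4,-14,-11,-8]
j=2: -3>-8, skip
j=3: -13≤-8, i=1, swap(1,3) ⇒ [-16,-13,-3,0,-1,-7,-17,-2,-9,-4,-14,-11,-8]
j=4: -1>-8, skip
j=5: -7>-8, skip
j=6: -17≤-8, i=2, swap(2,6) ⇒ [-16,-13,-17,0,-1,-7,-3,-2,-9,-4,-14,-11,-8]
j=7: -2>-8, skip
j=8: -9≤-8, i=3, swap(3,8) ⇒ [-16,-13,-17,-9,-1,-7,-3,-2,0,-4,-14,-11,-8]
j=9: -4>-8, skip
j=10: -14≤-8, i=4, swap(4,10) ⇒ [-16,-13,-17,-9,-14,-7,-3,-2,0,-4,-1,-11,-8]
j=11: -11≤-8, i=5, swap(5,11) ⇒ [-16,-13,-17,-9,-14,-11,-3,-2,0,-4,-1,-7,-8]
swap(6,12) ⇒ [-16,-13,-17,-9,-14,-11,-8,-2,0,-4,-1,-7,-3]; return 6
p = 6; k-1 = 6 == 6 ⇒ pivot

6; pivot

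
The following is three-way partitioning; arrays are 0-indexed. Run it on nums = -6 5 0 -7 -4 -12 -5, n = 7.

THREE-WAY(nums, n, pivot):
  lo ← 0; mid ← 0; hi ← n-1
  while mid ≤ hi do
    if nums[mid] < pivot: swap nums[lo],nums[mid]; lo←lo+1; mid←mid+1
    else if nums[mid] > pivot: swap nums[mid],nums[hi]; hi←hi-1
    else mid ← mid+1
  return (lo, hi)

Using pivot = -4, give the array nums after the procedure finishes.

lo=0 mid=0 hi=6
-6<-4: swap(0,0), lo=1 mid=1 ⇒ -6 5 0 -7 -4 -12 -5
5>-4: swap(1,6), hi=5 ⇒ -6 -5 0 -7 -4 -12 5
-5<-4: swap(1,1), lo=2 mid=2 ⇒ -6 -5 0 -7 -4 -12 5
0>-4: swap(2,5), hi=4 ⇒ -6 -5 -12 -7 -4 0 5
-12<-4: swap(2,2), lo=3 mid=3 ⇒ -6 -5 -12 -7 -4 0 5
-7<-4: swap(3,3), lo=4 mid=4 ⇒ -6 -5 -12 -7 -4 0 5
-4=-4: mid=5
done. lo=4 hi=4; nums=-6 -5 -12 -7 -4 0 5

-6 -5 -12 -7 -4 0 5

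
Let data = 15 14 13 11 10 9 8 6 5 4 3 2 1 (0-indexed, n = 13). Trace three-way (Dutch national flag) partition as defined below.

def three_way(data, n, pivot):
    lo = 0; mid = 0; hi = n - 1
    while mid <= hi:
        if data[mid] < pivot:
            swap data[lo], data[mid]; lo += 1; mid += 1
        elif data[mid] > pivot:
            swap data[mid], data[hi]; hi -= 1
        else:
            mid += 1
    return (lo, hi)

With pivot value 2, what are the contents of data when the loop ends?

pivot = 2; lo=0, mid=0, hi=12
data[mid]=15>2: swap data[0],data[12]; hi=11 → 1 14 13 11 10 9 8 6 5 4 3 2 15
data[mid]=1<2: swap data[0],data[0]; lo=1,mid=1 → 1 14 13 11 10 9 8 6 5 4 3 2 15
data[mid]=14>2: swap data[1],data[11]; hi=10 → 1 2 13 11 10 9 8 6 5 4 3 14 15
data[mid]=2=2: mid=2
data[mid]=13>2: swap data[2],data[10]; hi=9 → 1 2 3 11 10 9 8 6 5 4 13 14 15
data[mid]=3>2: swap data[2],data[9]; hi=8 → 1 2 4 11 10 9 8 6 5 3 13 14 15
data[mid]=4>2: swap data[2],data[8]; hi=7 → 1 2 5 11 10 9 8 6 4 3 13 14 15
data[mid]=5>2: swap data[2],data[7]; hi=6 → 1 2 6 11 10 9 8 5 4 3 13 14 15
data[mid]=6>2: swap data[2],data[6]; hi=5 → 1 2 8 11 10 9 6 5 4 3 13 14 15
data[mid]=8>2: swap data[2],data[5]; hi=4 → 1 2 9 11 10 8 6 5 4 3 13 14 15
data[mid]=9>2: swap data[2],data[4]; hi=3 → 1 2 10 11 9 8 6 5 4 3 13 14 15
data[mid]=10>2: swap data[2],data[3]; hi=2 → 1 2 11 10 9 8 6 5 4 3 13 14 15
data[mid]=11>2: swap data[2],data[2]; hi=1 → 1 2 11 10 9 8 6 5 4 3 13 14 15
end: lo=1, hi=1; data = 1 2 11 10 9 8 6 5 4 3 13 14 15

1 2 11 10 9 8 6 5 4 3 13 14 15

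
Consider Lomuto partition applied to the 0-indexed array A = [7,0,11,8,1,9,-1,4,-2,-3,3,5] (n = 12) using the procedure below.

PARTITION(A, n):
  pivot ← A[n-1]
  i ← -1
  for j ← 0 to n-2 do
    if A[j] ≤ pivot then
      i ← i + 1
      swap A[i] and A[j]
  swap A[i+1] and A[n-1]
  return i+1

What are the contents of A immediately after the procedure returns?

[0,1,-1,4,-2,-3,3,5,7,9,11,8]

pivot = A[11] = 5; i = -1
j=0: A[0]=7 > 5 → no swap
j=1: A[1]=0 ≤ 5 → i=0, swap A[0],A[1] → [0,7,11,8,1,9,-1,4,-2,-3,3,5]
j=2: A[2]=11 > 5 → no swap
j=3: A[3]=8 > 5 → no swap
j=4: A[4]=1 ≤ 5 → i=1, swap A[1],A[4] → [0,1,11,8,7,9,-1,4,-2,-3,3,5]
j=5: A[5]=9 > 5 → no swap
j=6: A[6]=-1 ≤ 5 → i=2, swap A[2],A[6] → [0,1,-1,8,7,9,11,4,-2,-3,3,5]
j=7: A[7]=4 ≤ 5 → i=3, swap A[3],A[7] → [0,1,-1,4,7,9,11,8,-2,-3,3,5]
j=8: A[8]=-2 ≤ 5 → i=4, swap A[4],A[8] → [0,1,-1,4,-2,9,11,8,7,-3,3,5]
j=9: A[9]=-3 ≤ 5 → i=5, swap A[5],A[9] → [0,1,-1,4,-2,-3,11,8,7,9,3,5]
j=10: A[10]=3 ≤ 5 → i=6, swap A[6],A[10] → [0,1,-1,4,-2,-3,3,8,7,9,11,5]
final swap A[7],A[11] → [0,1,-1,4,-2,-3,3,5,7,9,11,8]; return 7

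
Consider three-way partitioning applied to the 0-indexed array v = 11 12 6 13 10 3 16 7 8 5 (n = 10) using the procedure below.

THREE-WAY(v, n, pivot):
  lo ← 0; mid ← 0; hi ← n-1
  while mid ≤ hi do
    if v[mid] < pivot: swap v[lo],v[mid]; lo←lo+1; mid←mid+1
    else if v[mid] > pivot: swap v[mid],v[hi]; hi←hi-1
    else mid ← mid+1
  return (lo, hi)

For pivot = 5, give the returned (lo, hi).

pivot = 5; lo=0, mid=0, hi=9
v[mid]=11>5: swap v[0],v[9]; hi=8 → 5 12 6 13 10 3 16 7 8 11
v[mid]=5=5: mid=1
v[mid]=12>5: swap v[1],v[8]; hi=7 → 5 8 6 13 10 3 16 7 12 11
v[mid]=8>5: swap v[1],v[7]; hi=6 → 5 7 6 13 10 3 16 8 12 11
v[mid]=7>5: swap v[1],v[6]; hi=5 → 5 16 6 13 10 3 7 8 12 11
v[mid]=16>5: swap v[1],v[5]; hi=4 → 5 3 6 13 10 16 7 8 12 11
v[mid]=3<5: swap v[0],v[1]; lo=1,mid=2 → 3 5 6 13 10 16 7 8 12 11
v[mid]=6>5: swap v[2],v[4]; hi=3 → 3 5 10 13 6 16 7 8 12 11
v[mid]=10>5: swap v[2],v[3]; hi=2 → 3 5 13 10 6 16 7 8 12 11
v[mid]=13>5: swap v[2],v[2]; hi=1 → 3 5 13 10 6 16 7 8 12 11
end: lo=1, hi=1; v = 3 5 13 10 6 16 7 8 12 11

(1, 1)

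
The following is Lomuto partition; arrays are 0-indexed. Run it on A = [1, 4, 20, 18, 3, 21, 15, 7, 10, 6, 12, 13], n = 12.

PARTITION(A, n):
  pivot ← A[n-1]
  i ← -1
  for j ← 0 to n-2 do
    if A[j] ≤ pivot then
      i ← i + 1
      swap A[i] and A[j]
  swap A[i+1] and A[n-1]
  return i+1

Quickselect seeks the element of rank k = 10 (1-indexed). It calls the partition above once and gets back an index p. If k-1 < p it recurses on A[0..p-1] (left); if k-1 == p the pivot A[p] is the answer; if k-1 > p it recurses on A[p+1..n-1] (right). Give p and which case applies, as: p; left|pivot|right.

pivot = A[11] = 13; i = -1
j=0: A[0]=1 ≤ 13 → i=0, swap A[0],A[0] (no change) → [1, 4, 20, 18, 3, 21, 15, 7, 10, 6, 12, 13]
j=1: A[1]=4 ≤ 13 → i=1, swap A[1],A[1] (no change) → [1, 4, 20, 18, 3, 21, 15, 7, 10, 6, 12, 13]
j=2: A[2]=20 > 13 → no swap
j=3: A[3]=18 > 13 → no swap
j=4: A[4]=3 ≤ 13 → i=2, swap A[2],A[4] → [1, 4, 3, 18, 20, 21, 15, 7, 10, 6, 12, 13]
j=5: A[5]=21 > 13 → no swap
j=6: A[6]=15 > 13 → no swap
j=7: A[7]=7 ≤ 13 → i=3, swap A[3],A[7] → [1, 4, 3, 7, 20, 21, 15, 18, 10, 6, 12, 13]
j=8: A[8]=10 ≤ 13 → i=4, swap A[4],A[8] → [1, 4, 3, 7, 10, 21, 15, 18, 20, 6, 12, 13]
j=9: A[9]=6 ≤ 13 → i=5, swap A[5],A[9] → [1, 4, 3, 7, 10, 6, 15, 18, 20, 21, 12, 13]
j=10: A[10]=12 ≤ 13 → i=6, swap A[6],A[10] → [1, 4, 3, 7, 10, 6, 12, 18, 20, 21, 15, 13]
final swap A[7],A[11] → [1, 4, 3, 7, 10, 6, 12, 13, 20, 21, 15, 18]; return 7
p = 7; k-1 = 9 > 7 ⇒ right

7; right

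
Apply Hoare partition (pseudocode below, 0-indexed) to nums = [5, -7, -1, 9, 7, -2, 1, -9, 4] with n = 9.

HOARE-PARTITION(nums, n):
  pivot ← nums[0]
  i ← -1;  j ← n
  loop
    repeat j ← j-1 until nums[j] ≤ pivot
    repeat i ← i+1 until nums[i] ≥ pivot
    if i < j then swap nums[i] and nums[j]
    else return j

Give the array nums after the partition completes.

pivot = nums[0] = 5; i = -1, j = 9
j→8 (nums[8]=4≤5), i→0 (nums[0]=5≥5); i<j, swap → [4, -7, -1, 9, 7, -2, 1, -9, 5]
j→7 (nums[7]=-9≤5), i→3 (nums[3]=9≥5); i<j, swap → [4, -7, -1, -9, 7, -2, 1, 9, 5]
j→6 (nums[6]=1≤5), i→4 (nums[4]=7≥5); i<j, swap → [4, -7, -1, -9, 1, -2, 7, 9, 5]
j→5, i→6; i≥j, return j=5. nums = [4, -7, -1, -9, 1, -2, 7, 9, 5]

[4, -7, -1, -9, 1, -2, 7, 9, 5]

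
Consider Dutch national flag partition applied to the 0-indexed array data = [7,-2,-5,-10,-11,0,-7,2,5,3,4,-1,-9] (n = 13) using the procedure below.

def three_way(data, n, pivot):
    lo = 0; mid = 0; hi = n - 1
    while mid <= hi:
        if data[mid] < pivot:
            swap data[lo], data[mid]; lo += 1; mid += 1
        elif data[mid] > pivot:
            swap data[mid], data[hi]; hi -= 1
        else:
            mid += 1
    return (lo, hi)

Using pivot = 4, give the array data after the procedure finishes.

lo=0 mid=0 hi=12
7>4: swap(0,12), hi=11 ⇒ [-9,-2,-5,-10,-11,0,-7,2,5,3,4,-1,7]
-9<4: swap(0,0), lo=1 mid=1 ⇒ [-9,-2,-5,-10,-11,0,-7,2,5,3,4,-1,7]
-2<4: swap(1,1), lo=2 mid=2 ⇒ [-9,-2,-5,-10,-11,0,-7,2,5,3,4,-1,7]
-5<4: swap(2,2), lo=3 mid=3 ⇒ [-9,-2,-5,-10,-11,0,-7,2,5,3,4,-1,7]
-10<4: swap(3,3), lo=4 mid=4 ⇒ [-9,-2,-5,-10,-11,0,-7,2,5,3,4,-1,7]
-11<4: swap(4,4), lo=5 mid=5 ⇒ [-9,-2,-5,-10,-11,0,-7,2,5,3,4,-1,7]
0<4: swap(5,5), lo=6 mid=6 ⇒ [-9,-2,-5,-10,-11,0,-7,2,5,3,4,-1,7]
-7<4: swap(6,6), lo=7 mid=7 ⇒ [-9,-2,-5,-10,-11,0,-7,2,5,3,4,-1,7]
2<4: swap(7,7), lo=8 mid=8 ⇒ [-9,-2,-5,-10,-11,0,-7,2,5,3,4,-1,7]
5>4: swap(8,11), hi=10 ⇒ [-9,-2,-5,-10,-11,0,-7,2,-1,3,4,5,7]
-1<4: swap(8,8), lo=9 mid=9 ⇒ [-9,-2,-5,-10,-11,0,-7,2,-1,3,4,5,7]
3<4: swap(9,9), lo=10 mid=10 ⇒ [-9,-2,-5,-10,-11,0,-7,2,-1,3,4,5,7]
4=4: mid=11
done. lo=10 hi=10; data=[-9,-2,-5,-10,-11,0,-7,2,-1,3,4,5,7]

[-9,-2,-5,-10,-11,0,-7,2,-1,3,4,5,7]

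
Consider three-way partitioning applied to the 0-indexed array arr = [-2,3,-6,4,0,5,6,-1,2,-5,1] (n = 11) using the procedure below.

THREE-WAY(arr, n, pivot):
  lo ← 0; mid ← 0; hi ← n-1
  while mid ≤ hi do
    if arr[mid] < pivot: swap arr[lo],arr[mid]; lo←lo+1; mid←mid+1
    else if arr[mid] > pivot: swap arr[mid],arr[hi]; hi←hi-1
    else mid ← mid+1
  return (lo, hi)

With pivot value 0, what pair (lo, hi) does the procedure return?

(4, 4)

pivot = 0; lo=0, mid=0, hi=10
arr[mid]=-2<0: swap arr[0],arr[0]; lo=1,mid=1 → [-2,3,-6,4,0,5,6,-1,2,-5,1]
arr[mid]=3>0: swap arr[1],arr[10]; hi=9 → [-2,1,-6,4,0,5,6,-1,2,-5,3]
arr[mid]=1>0: swap arr[1],arr[9]; hi=8 → [-2,-5,-6,4,0,5,6,-1,2,1,3]
arr[mid]=-5<0: swap arr[1],arr[1]; lo=2,mid=2 → [-2,-5,-6,4,0,5,6,-1,2,1,3]
arr[mid]=-6<0: swap arr[2],arr[2]; lo=3,mid=3 → [-2,-5,-6,4,0,5,6,-1,2,1,3]
arr[mid]=4>0: swap arr[3],arr[8]; hi=7 → [-2,-5,-6,2,0,5,6,-1,4,1,3]
arr[mid]=2>0: swap arr[3],arr[7]; hi=6 → [-2,-5,-6,-1,0,5,6,2,4,1,3]
arr[mid]=-1<0: swap arr[3],arr[3]; lo=4,mid=4 → [-2,-5,-6,-1,0,5,6,2,4,1,3]
arr[mid]=0=0: mid=5
arr[mid]=5>0: swap arr[5],arr[6]; hi=5 → [-2,-5,-6,-1,0,6,5,2,4,1,3]
arr[mid]=6>0: swap arr[5],arr[5]; hi=4 → [-2,-5,-6,-1,0,6,5,2,4,1,3]
end: lo=4, hi=4; arr = [-2,-5,-6,-1,0,6,5,2,4,1,3]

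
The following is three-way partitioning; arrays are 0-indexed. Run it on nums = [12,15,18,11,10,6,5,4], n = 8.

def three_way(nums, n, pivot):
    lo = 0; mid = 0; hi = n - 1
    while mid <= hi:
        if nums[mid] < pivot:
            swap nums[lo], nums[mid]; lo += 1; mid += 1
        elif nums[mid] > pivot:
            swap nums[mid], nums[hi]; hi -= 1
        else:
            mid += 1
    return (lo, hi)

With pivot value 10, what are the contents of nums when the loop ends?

pivot = 10; lo=0, mid=0, hi=7
nums[mid]=12>10: swap nums[0],nums[7]; hi=6 → [4,15,18,11,10,6,5,12]
nums[mid]=4<10: swap nums[0],nums[0]; lo=1,mid=1 → [4,15,18,11,10,6,5,12]
nums[mid]=15>10: swap nums[1],nums[6]; hi=5 → [4,5,18,11,10,6,15,12]
nums[mid]=5<10: swap nums[1],nums[1]; lo=2,mid=2 → [4,5,18,11,10,6,15,12]
nums[mid]=18>10: swap nums[2],nums[5]; hi=4 → [4,5,6,11,10,18,15,12]
nums[mid]=6<10: swap nums[2],nums[2]; lo=3,mid=3 → [4,5,6,11,10,18,15,12]
nums[mid]=11>10: swap nums[3],nums[4]; hi=3 → [4,5,6,10,11,18,15,12]
nums[mid]=10=10: mid=4
end: lo=3, hi=3; nums = [4,5,6,10,11,18,15,12]

[4,5,6,10,11,18,15,12]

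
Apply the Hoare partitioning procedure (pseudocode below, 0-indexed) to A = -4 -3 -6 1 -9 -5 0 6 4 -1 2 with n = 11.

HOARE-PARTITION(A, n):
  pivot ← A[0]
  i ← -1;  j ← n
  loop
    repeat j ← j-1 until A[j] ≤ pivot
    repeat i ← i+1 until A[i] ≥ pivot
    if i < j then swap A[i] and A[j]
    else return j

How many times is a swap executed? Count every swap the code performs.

2

pivot=-4
j stops at 5 (-5), i stops at 0 (-4); swap ⇒ -5 -3 -6 1 -9 -4 0 6 4 -1 2
j stops at 4 (-9), i stops at 1 (-3); swap ⇒ -5 -9 -6 1 -3 -4 0 6 4 -1 2
j stops at 2, i stops at 3; i≥j ⇒ return 2. A=-5 -9 -6 1 -3 -4 0 6 4 -1 2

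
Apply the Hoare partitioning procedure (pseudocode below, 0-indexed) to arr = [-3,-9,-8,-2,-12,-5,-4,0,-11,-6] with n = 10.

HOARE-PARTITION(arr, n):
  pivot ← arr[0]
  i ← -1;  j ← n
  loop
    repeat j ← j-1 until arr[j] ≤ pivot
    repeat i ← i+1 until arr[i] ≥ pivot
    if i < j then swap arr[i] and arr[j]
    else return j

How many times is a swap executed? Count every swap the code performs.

pivot=-3
j stops at 9 (-6), i stops at 0 (-3); swap ⇒ [-6,-9,-8,-2,-12,-5,-4,0,-11,-3]
j stops at 8 (-11), i stops at 3 (-2); swap ⇒ [-6,-9,-8,-11,-12,-5,-4,0,-2,-3]
j stops at 6, i stops at 7; i≥j ⇒ return 6. arr=[-6,-9,-8,-11,-12,-5,-4,0,-2,-3]

2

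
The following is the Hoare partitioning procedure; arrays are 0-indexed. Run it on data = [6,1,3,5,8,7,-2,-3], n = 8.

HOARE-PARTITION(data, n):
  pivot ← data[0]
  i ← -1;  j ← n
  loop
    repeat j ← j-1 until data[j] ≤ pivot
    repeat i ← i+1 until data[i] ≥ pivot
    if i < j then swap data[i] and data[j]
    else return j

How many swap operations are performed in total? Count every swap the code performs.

2

pivot = data[0] = 6; i = -1, j = 8
j→7 (data[7]=-3≤6), i→0 (data[0]=6≥6); i<j, swap → [-3,1,3,5,8,7,-2,6]
j→6 (data[6]=-2≤6), i→4 (data[4]=8≥6); i<j, swap → [-3,1,3,5,-2,7,8,6]
j→4, i→5; i≥j, return j=4. data = [-3,1,3,5,-2,7,8,6]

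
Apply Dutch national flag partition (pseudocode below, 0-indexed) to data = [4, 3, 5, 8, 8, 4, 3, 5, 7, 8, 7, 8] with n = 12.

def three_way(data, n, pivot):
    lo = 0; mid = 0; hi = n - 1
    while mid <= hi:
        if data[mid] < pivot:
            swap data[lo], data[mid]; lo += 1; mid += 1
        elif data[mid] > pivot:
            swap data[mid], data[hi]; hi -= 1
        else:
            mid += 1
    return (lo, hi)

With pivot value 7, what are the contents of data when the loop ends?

[4, 3, 5, 4, 3, 5, 7, 7, 8, 8, 8, 8]

lo=0 mid=0 hi=11
4<7: swap(0,0), lo=1 mid=1 ⇒ [4, 3, 5, 8, 8, 4, 3, 5, 7, 8, 7, 8]
3<7: swap(1,1), lo=2 mid=2 ⇒ [4, 3, 5, 8, 8, 4, 3, 5, 7, 8, 7, 8]
5<7: swap(2,2), lo=3 mid=3 ⇒ [4, 3, 5, 8, 8, 4, 3, 5, 7, 8, 7, 8]
8>7: swap(3,11), hi=10 ⇒ [4, 3, 5, 8, 8, 4, 3, 5, 7, 8, 7, 8]
8>7: swap(3,10), hi=9 ⇒ [4, 3, 5, 7, 8, 4, 3, 5, 7, 8, 8, 8]
7=7: mid=4
8>7: swap(4,9), hi=8 ⇒ [4, 3, 5, 7, 8, 4, 3, 5, 7, 8, 8, 8]
8>7: swap(4,8), hi=7 ⇒ [4, 3, 5, 7, 7, 4, 3, 5, 8, 8, 8, 8]
7=7: mid=5
4<7: swap(3,5), lo=4 mid=6 ⇒ [4, 3, 5, 4, 7, 7, 3, 5, 8, 8, 8, 8]
3<7: swap(4,6), lo=5 mid=7 ⇒ [4, 3, 5, 4, 3, 7, 7, 5, 8, 8, 8, 8]
5<7: swap(5,7), lo=6 mid=8 ⇒ [4, 3, 5, 4, 3, 5, 7, 7, 8, 8, 8, 8]
done. lo=6 hi=7; data=[4, 3, 5, 4, 3, 5, 7, 7, 8, 8, 8, 8]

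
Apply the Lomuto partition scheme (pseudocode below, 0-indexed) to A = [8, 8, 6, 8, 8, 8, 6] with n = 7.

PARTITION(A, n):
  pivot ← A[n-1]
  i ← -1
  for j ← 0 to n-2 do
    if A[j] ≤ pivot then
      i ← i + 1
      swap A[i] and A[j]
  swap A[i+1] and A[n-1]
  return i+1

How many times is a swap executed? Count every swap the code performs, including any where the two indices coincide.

2

pivot=6, i=-1
j=0: 8>6, skip
j=1: 8>6, skip
j=2: 6≤6, i=0, swap(0,2) ⇒ [6, 8, 8, 8, 8, 8, 6]
j=3: 8>6, skip
j=4: 8>6, skip
j=5: 8>6, skip
swap(1,6) ⇒ [6, 6, 8, 8, 8, 8, 8]; return 1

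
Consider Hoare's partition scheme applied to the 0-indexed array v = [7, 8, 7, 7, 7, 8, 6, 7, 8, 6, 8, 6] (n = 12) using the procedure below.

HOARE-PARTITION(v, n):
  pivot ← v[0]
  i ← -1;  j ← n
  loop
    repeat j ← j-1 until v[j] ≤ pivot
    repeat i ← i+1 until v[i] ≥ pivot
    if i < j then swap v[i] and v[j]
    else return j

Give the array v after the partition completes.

[6, 6, 7, 6, 7, 8, 7, 7, 8, 8, 8, 7]

pivot=7
j stops at 11 (6), i stops at 0 (7); swap ⇒ [6, 8, 7, 7, 7, 8, 6, 7, 8, 6, 8, 7]
j stops at 9 (6), i stops at 1 (8); swap ⇒ [6, 6, 7, 7, 7, 8, 6, 7, 8, 8, 8, 7]
j stops at 7 (7), i stops at 2 (7); swap ⇒ [6, 6, 7, 7, 7, 8, 6, 7, 8, 8, 8, 7]
j stops at 6 (6), i stops at 3 (7); swap ⇒ [6, 6, 7, 6, 7, 8, 7, 7, 8, 8, 8, 7]
j stops at 4, i stops at 4; i≥j ⇒ return 4. v=[6, 6, 7, 6, 7, 8, 7, 7, 8, 8, 8, 7]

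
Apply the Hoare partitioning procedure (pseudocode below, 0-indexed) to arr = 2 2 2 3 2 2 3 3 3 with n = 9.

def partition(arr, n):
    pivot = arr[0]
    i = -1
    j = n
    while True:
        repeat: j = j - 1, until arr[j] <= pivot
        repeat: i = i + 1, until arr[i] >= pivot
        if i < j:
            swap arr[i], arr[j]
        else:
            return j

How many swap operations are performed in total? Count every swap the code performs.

2

pivot = arr[0] = 2; i = -1, j = 9
j→5 (arr[5]=2≤2), i→0 (arr[0]=2≥2); i<j, swap → 2 2 2 3 2 2 3 3 3
j→4 (arr[4]=2≤2), i→1 (arr[1]=2≥2); i<j, swap → 2 2 2 3 2 2 3 3 3
j→2, i→2; i≥j, return j=2. arr = 2 2 2 3 2 2 3 3 3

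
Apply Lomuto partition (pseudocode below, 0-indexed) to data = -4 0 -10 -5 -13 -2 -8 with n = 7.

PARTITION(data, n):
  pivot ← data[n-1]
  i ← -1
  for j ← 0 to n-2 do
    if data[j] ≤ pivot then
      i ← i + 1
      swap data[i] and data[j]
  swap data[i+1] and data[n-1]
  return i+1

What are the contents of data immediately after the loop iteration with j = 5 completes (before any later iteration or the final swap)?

-10 -13 -4 -5 0 -2 -8

pivot=-8, i=-1
j=0: -4>-8, skip
j=1: 0>-8, skip
j=2: -10≤-8, i=0, swap(0,2) ⇒ -10 0 -4 -5 -13 -2 -8
j=3: -5>-8, skip
j=4: -13≤-8, i=1, swap(1,4) ⇒ -10 -13 -4 -5 0 -2 -8
j=5: -2>-8, skip
(after j=5) data = -10 -13 -4 -5 0 -2 -8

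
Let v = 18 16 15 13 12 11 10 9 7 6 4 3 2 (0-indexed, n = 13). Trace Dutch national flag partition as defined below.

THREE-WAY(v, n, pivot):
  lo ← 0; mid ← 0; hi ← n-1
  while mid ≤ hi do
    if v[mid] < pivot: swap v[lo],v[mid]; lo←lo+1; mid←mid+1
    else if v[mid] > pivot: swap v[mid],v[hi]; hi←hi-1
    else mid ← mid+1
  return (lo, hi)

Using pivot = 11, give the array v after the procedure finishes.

2 3 4 6 7 10 9 11 12 13 15 16 18

pivot = 11; lo=0, mid=0, hi=12
v[mid]=18>11: swap v[0],v[12]; hi=11 → 2 16 15 13 12 11 10 9 7 6 4 3 18
v[mid]=2<11: swap v[0],v[0]; lo=1,mid=1 → 2 16 15 13 12 11 10 9 7 6 4 3 18
v[mid]=16>11: swap v[1],v[11]; hi=10 → 2 3 15 13 12 11 10 9 7 6 4 16 18
v[mid]=3<11: swap v[1],v[1]; lo=2,mid=2 → 2 3 15 13 12 11 10 9 7 6 4 16 18
v[mid]=15>11: swap v[2],v[10]; hi=9 → 2 3 4 13 12 11 10 9 7 6 15 16 18
v[mid]=4<11: swap v[2],v[2]; lo=3,mid=3 → 2 3 4 13 12 11 10 9 7 6 15 16 18
v[mid]=13>11: swap v[3],v[9]; hi=8 → 2 3 4 6 12 11 10 9 7 13 15 16 18
v[mid]=6<11: swap v[3],v[3]; lo=4,mid=4 → 2 3 4 6 12 11 10 9 7 13 15 16 18
v[mid]=12>11: swap v[4],v[8]; hi=7 → 2 3 4 6 7 11 10 9 12 13 15 16 18
v[mid]=7<11: swap v[4],v[4]; lo=5,mid=5 → 2 3 4 6 7 11 10 9 12 13 15 16 18
v[mid]=11=11: mid=6
v[mid]=10<11: swap v[5],v[6]; lo=6,mid=7 → 2 3 4 6 7 10 11 9 12 13 15 16 18
v[mid]=9<11: swap v[6],v[7]; lo=7,mid=8 → 2 3 4 6 7 10 9 11 12 13 15 16 18
end: lo=7, hi=7; v = 2 3 4 6 7 10 9 11 12 13 15 16 18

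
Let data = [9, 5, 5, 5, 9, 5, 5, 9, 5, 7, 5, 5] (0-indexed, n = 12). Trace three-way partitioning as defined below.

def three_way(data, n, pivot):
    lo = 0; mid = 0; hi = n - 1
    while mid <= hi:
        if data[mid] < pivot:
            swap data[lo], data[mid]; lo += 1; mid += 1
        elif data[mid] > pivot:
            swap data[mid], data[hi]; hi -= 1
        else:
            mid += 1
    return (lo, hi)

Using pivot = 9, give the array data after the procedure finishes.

pivot = 9; lo=0, mid=0, hi=11
data[mid]=9=9: mid=1
data[mid]=5<9: swap data[0],data[1]; lo=1,mid=2 → [5, 9, 5, 5, 9, 5, 5, 9, 5, 7, 5, 5]
data[mid]=5<9: swap data[1],data[2]; lo=2,mid=3 → [5, 5, 9, 5, 9, 5, 5, 9, 5, 7, 5, 5]
data[mid]=5<9: swap data[2],data[3]; lo=3,mid=4 → [5, 5, 5, 9, 9, 5, 5, 9, 5, 7, 5, 5]
data[mid]=9=9: mid=5
data[mid]=5<9: swap data[3],data[5]; lo=4,mid=6 → [5, 5, 5, 5, 9, 9, 5, 9, 5, 7, 5, 5]
data[mid]=5<9: swap data[4],data[6]; lo=5,mid=7 → [5, 5, 5, 5, 5, 9, 9, 9, 5, 7, 5, 5]
data[mid]=9=9: mid=8
data[mid]=5<9: swap data[5],data[8]; lo=6,mid=9 → [5, 5, 5, 5, 5, 5, 9, 9, 9, 7, 5, 5]
data[mid]=7<9: swap data[6],data[9]; lo=7,mid=10 → [5, 5, 5, 5, 5, 5, 7, 9, 9, 9, 5, 5]
data[mid]=5<9: swap data[7],data[10]; lo=8,mid=11 → [5, 5, 5, 5, 5, 5, 7, 5, 9, 9, 9, 5]
data[mid]=5<9: swap data[8],data[11]; lo=9,mid=12 → [5, 5, 5, 5, 5, 5, 7, 5, 5, 9, 9, 9]
end: lo=9, hi=11; data = [5, 5, 5, 5, 5, 5, 7, 5, 5, 9, 9, 9]

[5, 5, 5, 5, 5, 5, 7, 5, 5, 9, 9, 9]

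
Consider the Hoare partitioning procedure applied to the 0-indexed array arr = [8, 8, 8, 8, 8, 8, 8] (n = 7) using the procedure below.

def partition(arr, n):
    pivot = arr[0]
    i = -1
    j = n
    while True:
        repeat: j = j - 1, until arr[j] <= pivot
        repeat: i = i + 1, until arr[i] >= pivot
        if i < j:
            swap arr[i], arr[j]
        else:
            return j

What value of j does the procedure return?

pivot = arr[0] = 8; i = -1, j = 7
j→6 (arr[6]=8≤8), i→0 (arr[0]=8≥8); i<j, swap → [8, 8, 8, 8, 8, 8, 8]
j→5 (arr[5]=8≤8), i→1 (arr[1]=8≥8); i<j, swap → [8, 8, 8, 8, 8, 8, 8]
j→4 (arr[4]=8≤8), i→2 (arr[2]=8≥8); i<j, swap → [8, 8, 8, 8, 8, 8, 8]
j→3, i→3; i≥j, return j=3. arr = [8, 8, 8, 8, 8, 8, 8]

3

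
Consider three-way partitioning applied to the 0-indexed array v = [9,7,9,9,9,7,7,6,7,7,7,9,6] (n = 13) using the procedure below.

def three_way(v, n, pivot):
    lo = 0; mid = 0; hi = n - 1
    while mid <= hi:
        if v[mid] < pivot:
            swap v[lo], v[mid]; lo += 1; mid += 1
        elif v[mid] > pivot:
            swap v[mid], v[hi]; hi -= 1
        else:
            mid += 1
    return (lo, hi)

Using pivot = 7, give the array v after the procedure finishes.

[6,6,7,7,7,7,7,7,9,9,9,9,9]

lo=0 mid=0 hi=12
9>7: swap(0,12), hi=11 ⇒ [6,7,9,9,9,7,7,6,7,7,7,9,9]
6<7: swap(0,0), lo=1 mid=1 ⇒ [6,7,9,9,9,7,7,6,7,7,7,9,9]
7=7: mid=2
9>7: swap(2,11), hi=10 ⇒ [6,7,9,9,9,7,7,6,7,7,7,9,9]
9>7: swap(2,10), hi=9 ⇒ [6,7,7,9,9,7,7,6,7,7,9,9,9]
7=7: mid=3
9>7: swap(3,9), hi=8 ⇒ [6,7,7,7,9,7,7,6,7,9,9,9,9]
7=7: mid=4
9>7: swap(4,8), hi=7 ⇒ [6,7,7,7,7,7,7,6,9,9,9,9,9]
7=7: mid=5
7=7: mid=6
7=7: mid=7
6<7: swap(1,7), lo=2 mid=8 ⇒ [6,6,7,7,7,7,7,7,9,9,9,9,9]
done. lo=2 hi=7; v=[6,6,7,7,7,7,7,7,9,9,9,9,9]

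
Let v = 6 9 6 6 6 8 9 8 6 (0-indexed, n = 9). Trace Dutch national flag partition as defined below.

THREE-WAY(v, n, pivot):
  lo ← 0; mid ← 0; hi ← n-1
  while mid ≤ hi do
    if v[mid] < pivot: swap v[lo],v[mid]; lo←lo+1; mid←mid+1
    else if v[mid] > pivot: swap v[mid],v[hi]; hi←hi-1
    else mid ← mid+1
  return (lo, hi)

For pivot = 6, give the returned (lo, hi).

pivot = 6; lo=0, mid=0, hi=8
v[mid]=6=6: mid=1
v[mid]=9>6: swap v[1],v[8]; hi=7 → 6 6 6 6 6 8 9 8 9
v[mid]=6=6: mid=2
v[mid]=6=6: mid=3
v[mid]=6=6: mid=4
v[mid]=6=6: mid=5
v[mid]=8>6: swap v[5],v[7]; hi=6 → 6 6 6 6 6 8 9 8 9
v[mid]=8>6: swap v[5],v[6]; hi=5 → 6 6 6 6 6 9 8 8 9
v[mid]=9>6: swap v[5],v[5]; hi=4 → 6 6 6 6 6 9 8 8 9
end: lo=0, hi=4; v = 6 6 6 6 6 9 8 8 9

(0, 4)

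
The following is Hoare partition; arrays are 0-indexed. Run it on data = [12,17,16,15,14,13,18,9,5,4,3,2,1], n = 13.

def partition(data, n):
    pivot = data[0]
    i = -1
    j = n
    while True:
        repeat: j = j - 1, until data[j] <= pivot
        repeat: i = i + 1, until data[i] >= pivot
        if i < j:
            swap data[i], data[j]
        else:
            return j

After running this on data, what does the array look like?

[1,2,3,4,5,9,18,13,14,15,16,17,12]

pivot=12
j stops at 12 (1), i stops at 0 (12); swap ⇒ [1,17,16,15,14,13,18,9,5,4,3,2,12]
j stops at 11 (2), i stops at 1 (17); swap ⇒ [1,2,16,15,14,13,18,9,5,4,3,17,12]
j stops at 10 (3), i stops at 2 (16); swap ⇒ [1,2,3,15,14,13,18,9,5,4,16,17,12]
j stops at 9 (4), i stops at 3 (15); swap ⇒ [1,2,3,4,14,13,18,9,5,15,16,17,12]
j stops at 8 (5), i stops at 4 (14); swap ⇒ [1,2,3,4,5,13,18,9,14,15,16,17,12]
j stops at 7 (9), i stops at 5 (13); swap ⇒ [1,2,3,4,5,9,18,13,14,15,16,17,12]
j stops at 5, i stops at 6; i≥j ⇒ return 5. data=[1,2,3,4,5,9,18,13,14,15,16,17,12]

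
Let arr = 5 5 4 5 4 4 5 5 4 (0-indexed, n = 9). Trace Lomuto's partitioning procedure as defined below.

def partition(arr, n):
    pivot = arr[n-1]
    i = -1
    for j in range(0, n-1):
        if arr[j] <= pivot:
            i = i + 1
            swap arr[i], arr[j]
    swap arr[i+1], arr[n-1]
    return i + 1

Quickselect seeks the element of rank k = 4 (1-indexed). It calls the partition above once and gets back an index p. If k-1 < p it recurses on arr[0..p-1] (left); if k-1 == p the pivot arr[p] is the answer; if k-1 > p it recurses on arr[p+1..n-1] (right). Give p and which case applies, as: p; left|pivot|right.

pivot = arr[8] = 4; i = -1
j=0: arr[0]=5 > 4 → no swap
j=1: arr[1]=5 > 4 → no swap
j=2: arr[2]=4 ≤ 4 → i=0, swap arr[0],arr[2] → 4 5 5 5 4 4 5 5 4
j=3: arr[3]=5 > 4 → no swap
j=4: arr[4]=4 ≤ 4 → i=1, swap arr[1],arr[4] → 4 4 5 5 5 4 5 5 4
j=5: arr[5]=4 ≤ 4 → i=2, swap arr[2],arr[5] → 4 4 4 5 5 5 5 5 4
j=6: arr[6]=5 > 4 → no swap
j=7: arr[7]=5 > 4 → no swap
final swap arr[3],arr[8] → 4 4 4 4 5 5 5 5 5; return 3
p = 3; k-1 = 3 == 3 ⇒ pivot

3; pivot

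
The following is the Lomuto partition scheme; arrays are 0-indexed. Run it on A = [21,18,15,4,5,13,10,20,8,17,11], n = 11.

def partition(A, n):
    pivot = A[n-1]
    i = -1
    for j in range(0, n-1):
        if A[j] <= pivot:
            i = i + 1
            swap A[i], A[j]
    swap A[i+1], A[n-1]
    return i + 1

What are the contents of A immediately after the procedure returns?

pivot=11, i=-1
j=0: 21>11, skip
j=1: 18>11, skip
j=2: 15>11, skip
j=3: 4≤11, i=0, swap(0,3) ⇒ [4,18,15,21,5,13,10,20,8,17,11]
j=4: 5≤11, i=1, swap(1,4) ⇒ [4,5,15,21,18,13,10,20,8,17,11]
j=5: 13>11, skip
j=6: 10≤11, i=2, swap(2,6) ⇒ [4,5,10,21,18,13,15,20,8,17,11]
j=7: 20>11, skip
j=8: 8≤11, i=3, swap(3,8) ⇒ [4,5,10,8,18,13,15,20,21,17,11]
j=9: 17>11, skip
swap(4,10) ⇒ [4,5,10,8,11,13,15,20,21,17,18]; return 4

[4,5,10,8,11,13,15,20,21,17,18]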